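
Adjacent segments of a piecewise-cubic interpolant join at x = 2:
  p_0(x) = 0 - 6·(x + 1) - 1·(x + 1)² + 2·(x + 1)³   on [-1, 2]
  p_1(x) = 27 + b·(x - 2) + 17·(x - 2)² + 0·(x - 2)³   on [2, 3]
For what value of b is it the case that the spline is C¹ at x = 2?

42

p_0'(x) = -6 - 2·(x + 1) + 6·(x + 1)², so p_0'(2) = 42. On the right, p_1'(2) = b, so b = 42.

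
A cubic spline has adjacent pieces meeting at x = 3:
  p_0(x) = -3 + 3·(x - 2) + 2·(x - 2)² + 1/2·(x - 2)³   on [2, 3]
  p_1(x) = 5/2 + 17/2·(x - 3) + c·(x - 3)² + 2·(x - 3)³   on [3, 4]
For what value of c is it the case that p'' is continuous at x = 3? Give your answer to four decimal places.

p_0''(x) = 4 + 3·(x - 2), so p_0''(3) = 7. On the right, p_1''(3) = 2c, so c = 7/2.

3.5000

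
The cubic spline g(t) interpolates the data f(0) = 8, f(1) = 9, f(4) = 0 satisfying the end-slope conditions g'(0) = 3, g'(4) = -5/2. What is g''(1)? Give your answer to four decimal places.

Write M_i for g''(x_i). With h_i = 1, 3 and divided differences Δ_i = 1, -3, the continuity of g' gives the tridiagonal system
  1·M_0 + 8·M_1 + 3·M_2 = 6(Δ_1 - Δ_0) = -24
Clamped end conditions give two more equations: 2h_0·M_0 + h_0·M_1 = 6(Δ_0 - g'(0)) = -12 and h_1·M_1 + 2h_1·M_2 = 6(g'(4) - Δ_1) = 3.
Hence M_0 = -35/8, M_1 = -13/4, M_2 = 17/8.

-3.2500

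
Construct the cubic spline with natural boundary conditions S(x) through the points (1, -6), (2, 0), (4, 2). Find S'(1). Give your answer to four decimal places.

6.8333

Put M_i = S'' at the i-th knot. Here h = (1, 2) and Δ = (6, 1), so the interior equations h_(i-1)·M_(i-1) + 2(h_(i-1)+h_i)·M_i + h_i·M_(i+1) = 6(Δ_i − Δ_(i-1)) read
  1·M_0 + 6·M_1 + 2·M_2 = 6(Δ_1 - Δ_0) = -30
Natural end conditions: M_0 = M_2 = 0.
Forward elimination and back-substitution give M_0 = 0, M_1 = -5, M_2 = 0.
On [1, 2], S'(x) = b_0 + 2c_0·(x - 1) + 3d_0·(x - 1)² with b_0 = Δ_0 - h_0(2M_0 + M_1)/6 = 41/6, c_0 = M_0/2 = 0, d_0 = (M_1 - M_0)/(6h_0) = -5/6. So S'(1) = 41/6.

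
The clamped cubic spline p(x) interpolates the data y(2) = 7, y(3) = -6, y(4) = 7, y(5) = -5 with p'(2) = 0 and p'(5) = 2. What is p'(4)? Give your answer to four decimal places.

Let M_i = p''(x_i). Step sizes h_i = 1, 1, 1; slopes of the chords Δ_i = (y_(i+1) - y_i)/h_i = -13, 13, -12.
  1·M_0 + 4·M_1 + 1·M_2 = 6(Δ_1 - Δ_0) = 156
  1·M_1 + 4·M_2 + 1·M_3 = 6(Δ_2 - Δ_1) = -150
Clamped end conditions give two more equations: 2h_0·M_0 + h_0·M_1 = 6(Δ_0 - p'(2)) = -78 and h_2·M_2 + 2h_2·M_3 = 6(p'(5) - Δ_2) = 84.
Forward elimination and back-substitution give M_0 = -1168/15, M_1 = 1166/15, M_2 = -1156/15, M_3 = 1208/15.
On [4, 5], p'(x) = b_2 + 2c_2·(x - 4) + 3d_2·(x - 4)² with b_2 = Δ_2 - h_2(2M_2 + M_3)/6 = 4/15, c_2 = M_2/2 = -578/15, d_2 = (M_3 - M_2)/(6h_2) = 394/15. So p'(4) = 4/15.

0.2667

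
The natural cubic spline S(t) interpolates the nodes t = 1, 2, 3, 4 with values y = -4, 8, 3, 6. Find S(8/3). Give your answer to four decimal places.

4.9580

Put m_i = S'' at the i-th knot. Here h = (1, 1, 1) and Δ = (12, -5, 3), so the interior equations h_(i-1)·m_(i-1) + 2(h_(i-1)+h_i)·m_i + h_i·m_(i+1) = 6(Δ_i − Δ_(i-1)) read
  1·m_0 + 4·m_1 + 1·m_2 = 6(Δ_1 - Δ_0) = -102
  1·m_1 + 4·m_2 + 1·m_3 = 6(Δ_2 - Δ_1) = 48
Natural end conditions: m_0 = m_3 = 0.
Forward elimination and back-substitution give m_0 = 0, m_1 = -152/5, m_2 = 98/5, m_3 = 0.
On [2, 3], S(t) = 8 + 28/15·(t - 2) - 76/5·(t - 2)² + 25/3·(t - 2)³.
With (t - 2) = 2/3: S(8/3) = 2008/405.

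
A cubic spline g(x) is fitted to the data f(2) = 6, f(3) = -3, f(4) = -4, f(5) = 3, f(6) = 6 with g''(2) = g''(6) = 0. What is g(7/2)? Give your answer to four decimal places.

Write M_i for g''(x_i). With h_i = 1, 1, 1, 1 and divided differences Δ_i = -9, -1, 7, 3, the continuity of g' gives the tridiagonal system
  1·M_0 + 4·M_1 + 1·M_2 = 6(Δ_1 - Δ_0) = 48
  1·M_1 + 4·M_2 + 1·M_3 = 6(Δ_2 - Δ_1) = 48
  1·M_2 + 4·M_3 + 1·M_4 = 6(Δ_3 - Δ_2) = -24
Natural end conditions: M_0 = M_4 = 0.
Solving: M_0 = 0, M_1 = 9, M_2 = 12, M_3 = -9, M_4 = 0.
On [3, 4], g(x) = -3 - 6·(x - 3) + 9/2·(x - 3)² + 1/2·(x - 3)³.
With (x - 3) = 1/2: g(7/2) = -77/16.

-4.8125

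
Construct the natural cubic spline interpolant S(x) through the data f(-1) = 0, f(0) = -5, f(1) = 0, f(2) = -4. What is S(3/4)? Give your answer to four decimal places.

Put M_i = S'' at the i-th knot. Here h = (1, 1, 1) and Δ = (-5, 5, -4), so the interior equations h_(i-1)·M_(i-1) + 2(h_(i-1)+h_i)·M_i + h_i·M_(i+1) = 6(Δ_i − Δ_(i-1)) read
  1·M_0 + 4·M_1 + 1·M_2 = 6(Δ_1 - Δ_0) = 60
  1·M_1 + 4·M_2 + 1·M_3 = 6(Δ_2 - Δ_1) = -54
Natural end conditions: M_0 = M_3 = 0.
Solving: M_0 = 0, M_1 = 98/5, M_2 = -92/5, M_3 = 0.
On [0, 1], S(x) = -5 + 23/15·x + 49/5·x² - 19/3·x³.
With x = 3/4: S(3/4) = -323/320.

-1.0094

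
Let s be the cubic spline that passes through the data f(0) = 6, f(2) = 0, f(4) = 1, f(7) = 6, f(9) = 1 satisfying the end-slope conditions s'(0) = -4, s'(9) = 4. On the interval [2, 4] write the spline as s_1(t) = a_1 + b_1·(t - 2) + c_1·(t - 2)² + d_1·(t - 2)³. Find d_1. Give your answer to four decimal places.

Write σ_i for s''(x_i). With h_i = 2, 2, 3, 2 and divided differences Δ_i = -3, 1/2, 5/3, -5/2, the continuity of s' gives the tridiagonal system
  2·σ_0 + 8·σ_1 + 2·σ_2 = 6(Δ_1 - Δ_0) = 21
  2·σ_1 + 10·σ_2 + 3·σ_3 = 6(Δ_2 - Δ_1) = 7
  3·σ_2 + 10·σ_3 + 2·σ_4 = 6(Δ_3 - Δ_2) = -25
Clamped end conditions give two more equations: 2h_0·σ_0 + h_0·σ_1 = 6(Δ_0 - s'(0)) = 6 and h_3·σ_3 + 2h_3·σ_4 = 6(s'(9) - Δ_3) = 39.
Hence σ_0 = 88/177, σ_1 = 355/177, σ_2 = 701/354, σ_3 = -992/177, σ_4 = 8887/708.
On [2, 4], with s_1(t) = a_1 + b_1·(t - 2) + c_1·(t - 2)² + d_1·(t - 2)³: c_1 = σ_1/2 = 355/354, d_1 = (σ_2 - σ_1)/(6h_1) = -1/472, b_1 = Δ_1 - h_1(2σ_1 + σ_2)/6 = -265/177.

-0.0021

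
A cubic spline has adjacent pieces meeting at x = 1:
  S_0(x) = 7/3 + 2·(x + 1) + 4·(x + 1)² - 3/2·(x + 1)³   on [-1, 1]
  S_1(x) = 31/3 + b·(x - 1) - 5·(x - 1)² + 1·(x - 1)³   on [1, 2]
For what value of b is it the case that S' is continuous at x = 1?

0

S_0'(x) = 2 + 8·(x + 1) - 9/2·(x + 1)², so S_0'(1) = 0. On the right, S_1'(1) = b, so b = 0.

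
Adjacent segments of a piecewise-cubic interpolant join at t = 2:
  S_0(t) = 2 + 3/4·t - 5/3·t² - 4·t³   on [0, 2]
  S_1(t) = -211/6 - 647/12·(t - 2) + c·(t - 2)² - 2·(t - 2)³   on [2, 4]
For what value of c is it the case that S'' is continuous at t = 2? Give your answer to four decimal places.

-25.6667

S_0''(t) = -10/3 - 24·t, so S_0''(2) = -154/3. On the right, S_1''(2) = 2c, so c = -77/3.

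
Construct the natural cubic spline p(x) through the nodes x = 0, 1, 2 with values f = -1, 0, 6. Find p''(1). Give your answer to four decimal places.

7.5000

With M_i denoting the second derivative at x_i, h_i = 1, 1, and Δ_i = (y_(i+1) − y_i)/h_i = 1, 6:
  1·M_0 + 4·M_1 + 1·M_2 = 6(Δ_1 - Δ_0) = 30
Natural end conditions: M_0 = M_2 = 0.
Forward elimination and back-substitution give M_0 = 0, M_1 = 15/2, M_2 = 0.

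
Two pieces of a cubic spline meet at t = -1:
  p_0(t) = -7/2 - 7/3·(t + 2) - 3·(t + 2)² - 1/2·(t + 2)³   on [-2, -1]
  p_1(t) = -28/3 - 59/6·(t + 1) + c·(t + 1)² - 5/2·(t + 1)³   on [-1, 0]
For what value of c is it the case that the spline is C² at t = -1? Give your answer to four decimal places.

-4.5000

p_0''(t) = -6 - 3·(t + 2), so p_0''(-1) = -9. On the right, p_1''(-1) = 2c, so c = -9/2.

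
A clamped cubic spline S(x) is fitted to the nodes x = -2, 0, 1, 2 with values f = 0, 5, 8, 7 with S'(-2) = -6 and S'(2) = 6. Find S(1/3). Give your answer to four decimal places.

Let σ_i = S''(x_i). Step sizes h_i = 2, 1, 1; slopes of the chords Δ_i = (y_(i+1) - y_i)/h_i = 5/2, 3, -1.
  2·σ_0 + 6·σ_1 + 1·σ_2 = 6(Δ_1 - Δ_0) = 3
  1·σ_1 + 4·σ_2 + 1·σ_3 = 6(Δ_2 - Δ_1) = -24
Clamped end conditions give two more equations: 2h_0·σ_0 + h_0·σ_1 = 6(Δ_0 - S'(-2)) = 51 and h_2·σ_2 + 2h_2·σ_3 = 6(S'(2) - Δ_2) = 42.
Solving the tridiagonal system: σ_0 = 303/22, σ_1 = -45/22, σ_2 = -135/11, σ_3 = 597/22.
On [0, 1], S(x) = 5 + 63/11·x - 45/44·x² - 75/44·x³.
With x = 1/3: S(1/3) = 1333/198.

6.7323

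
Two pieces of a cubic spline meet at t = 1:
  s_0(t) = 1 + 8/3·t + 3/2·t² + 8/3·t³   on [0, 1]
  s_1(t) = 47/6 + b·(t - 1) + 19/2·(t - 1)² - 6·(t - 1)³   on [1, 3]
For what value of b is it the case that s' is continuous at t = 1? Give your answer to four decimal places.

s_0'(t) = 8/3 + 3·t + 8·t², so s_0'(1) = 41/3. On the right, s_1'(1) = b, so b = 41/3.

13.6667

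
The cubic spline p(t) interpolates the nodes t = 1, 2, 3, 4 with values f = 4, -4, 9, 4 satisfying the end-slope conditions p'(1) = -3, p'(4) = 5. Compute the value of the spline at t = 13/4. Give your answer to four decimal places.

Let M_i = p''(x_i). Step sizes h_i = 1, 1, 1; slopes of the chords Δ_i = (y_(i+1) - y_i)/h_i = -8, 13, -5.
  1·M_0 + 4·M_1 + 1·M_2 = 6(Δ_1 - Δ_0) = 126
  1·M_1 + 4·M_2 + 1·M_3 = 6(Δ_2 - Δ_1) = -108
Clamped end conditions give two more equations: 2h_0·M_0 + h_0·M_1 = 6(Δ_0 - p'(1)) = -30 and h_2·M_2 + 2h_2·M_3 = 6(p'(4) - Δ_2) = 60.
Hence M_0 = -646/15, M_1 = 842/15, M_2 = -832/15, M_3 = 866/15.
On [3, 4], p(t) = 9 + 58/15·(t - 3) - 416/15·(t - 3)² + 283/15·(t - 3)³.
With (t - 3) = 1/4: p(13/4) = 2729/320.

8.5281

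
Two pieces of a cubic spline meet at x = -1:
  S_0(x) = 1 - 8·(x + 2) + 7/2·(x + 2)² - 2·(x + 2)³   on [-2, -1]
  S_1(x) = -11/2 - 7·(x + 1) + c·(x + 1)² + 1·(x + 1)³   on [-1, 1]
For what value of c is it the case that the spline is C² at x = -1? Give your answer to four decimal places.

-2.5000

S_0''(x) = 7 - 12·(x + 2), so S_0''(-1) = -5. On the right, S_1''(-1) = 2c, so c = -5/2.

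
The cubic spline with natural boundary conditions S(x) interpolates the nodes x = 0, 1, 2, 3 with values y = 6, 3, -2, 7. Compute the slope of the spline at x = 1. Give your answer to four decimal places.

-5.9333

Put M_i = S'' at the i-th knot. Here h = (1, 1, 1) and Δ = (-3, -5, 9), so the interior equations h_(i-1)·M_(i-1) + 2(h_(i-1)+h_i)·M_i + h_i·M_(i+1) = 6(Δ_i − Δ_(i-1)) read
  1·M_0 + 4·M_1 + 1·M_2 = 6(Δ_1 - Δ_0) = -12
  1·M_1 + 4·M_2 + 1·M_3 = 6(Δ_2 - Δ_1) = 84
Natural end conditions: M_0 = M_3 = 0.
Hence M_0 = 0, M_1 = -44/5, M_2 = 116/5, M_3 = 0.
On [1, 2], S'(x) = b_1 + 2c_1·(x - 1) + 3d_1·(x - 1)² with b_1 = Δ_1 - h_1(2M_1 + M_2)/6 = -89/15, c_1 = M_1/2 = -22/5, d_1 = (M_2 - M_1)/(6h_1) = 16/3. So S'(1) = -89/15.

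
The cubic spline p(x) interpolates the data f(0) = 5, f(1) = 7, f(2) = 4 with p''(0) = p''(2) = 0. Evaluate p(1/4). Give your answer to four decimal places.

Let M_i = p''(x_i). Step sizes h_i = 1, 1; slopes of the chords Δ_i = (y_(i+1) - y_i)/h_i = 2, -3.
  1·M_0 + 4·M_1 + 1·M_2 = 6(Δ_1 - Δ_0) = -30
Natural end conditions: M_0 = M_2 = 0.
Hence M_0 = 0, M_1 = -15/2, M_2 = 0.
On [0, 1], p(x) = 5 + 13/4·x + 0·x² - 5/4·x³.
With x = 1/4: p(1/4) = 1483/256.

5.7930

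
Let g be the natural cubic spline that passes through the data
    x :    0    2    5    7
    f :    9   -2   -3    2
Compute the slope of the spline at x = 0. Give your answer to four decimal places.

-6.4487

Put M_i = g'' at the i-th knot. Here h = (2, 3, 2) and Δ = (-11/2, -1/3, 5/2), so the interior equations h_(i-1)·M_(i-1) + 2(h_(i-1)+h_i)·M_i + h_i·M_(i+1) = 6(Δ_i − Δ_(i-1)) read
  2·M_0 + 10·M_1 + 3·M_2 = 6(Δ_1 - Δ_0) = 31
  3·M_1 + 10·M_2 + 2·M_3 = 6(Δ_2 - Δ_1) = 17
Natural end conditions: M_0 = M_3 = 0.
Forward elimination and back-substitution give M_0 = 0, M_1 = 37/13, M_2 = 11/13, M_3 = 0.
On [0, 2], g'(x) = b_0 + 2c_0·x + 3d_0·x² with b_0 = Δ_0 - h_0(2M_0 + M_1)/6 = -503/78, c_0 = M_0/2 = 0, d_0 = (M_1 - M_0)/(6h_0) = 37/156. So g'(0) = -503/78.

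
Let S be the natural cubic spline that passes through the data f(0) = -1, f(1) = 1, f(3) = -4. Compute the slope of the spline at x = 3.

-4

With m_i denoting the second derivative at x_i, h_i = 1, 2, and Δ_i = (y_(i+1) − y_i)/h_i = 2, -5/2:
  1·m_0 + 6·m_1 + 2·m_2 = 6(Δ_1 - Δ_0) = -27
Natural end conditions: m_0 = m_2 = 0.
Hence m_0 = 0, m_1 = -9/2, m_2 = 0.
On [1, 3], S'(x) = b_1 + 2c_1·(x - 1) + 3d_1·(x - 1)² with b_1 = Δ_1 - h_1(2m_1 + m_2)/6 = 1/2, c_1 = m_1/2 = -9/4, d_1 = (m_2 - m_1)/(6h_1) = 3/8. So S'(3) = -4.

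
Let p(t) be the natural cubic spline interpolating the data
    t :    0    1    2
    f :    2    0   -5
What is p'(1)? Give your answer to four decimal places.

Let M_i = p''(x_i). Step sizes h_i = 1, 1; slopes of the chords Δ_i = (y_(i+1) - y_i)/h_i = -2, -5.
  1·M_0 + 4·M_1 + 1·M_2 = 6(Δ_1 - Δ_0) = -18
Natural end conditions: M_0 = M_2 = 0.
Solving the tridiagonal system: M_0 = 0, M_1 = -9/2, M_2 = 0.
On [1, 2], p'(t) = b_1 + 2c_1·(t - 1) + 3d_1·(t - 1)² with b_1 = Δ_1 - h_1(2M_1 + M_2)/6 = -7/2, c_1 = M_1/2 = -9/4, d_1 = (M_2 - M_1)/(6h_1) = 3/4. So p'(1) = -7/2.

-3.5000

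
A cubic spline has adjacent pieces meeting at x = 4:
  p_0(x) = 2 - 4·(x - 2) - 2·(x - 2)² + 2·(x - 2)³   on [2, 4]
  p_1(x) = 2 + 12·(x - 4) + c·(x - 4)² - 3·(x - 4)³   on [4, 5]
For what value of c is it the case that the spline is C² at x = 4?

10

p_0''(x) = -4 + 12·(x - 2), so p_0''(4) = 20. On the right, p_1''(4) = 2c, so c = 10.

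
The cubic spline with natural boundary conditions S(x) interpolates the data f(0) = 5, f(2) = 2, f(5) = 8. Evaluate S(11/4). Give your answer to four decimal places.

Let m_i = S''(x_i). Step sizes h_i = 2, 3; slopes of the chords Δ_i = (y_(i+1) - y_i)/h_i = -3/2, 2.
  2·m_0 + 10·m_1 + 3·m_2 = 6(Δ_1 - Δ_0) = 21
Natural end conditions: m_0 = m_2 = 0.
Solving: m_0 = 0, m_1 = 21/10, m_2 = 0.
On [2, 5], S(x) = 2 - 1/10·(x - 2) + 21/20·(x - 2)² - 7/60·(x - 2)³.
With (x - 2) = 3/4: S(11/4) = 3157/1280.

2.4664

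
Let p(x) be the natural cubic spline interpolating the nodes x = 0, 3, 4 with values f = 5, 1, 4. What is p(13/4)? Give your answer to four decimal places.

Put m_i = p'' at the i-th knot. Here h = (3, 1) and Δ = (-4/3, 3), so the interior equations h_(i-1)·m_(i-1) + 2(h_(i-1)+h_i)·m_i + h_i·m_(i+1) = 6(Δ_i − Δ_(i-1)) read
  3·m_0 + 8·m_1 + 1·m_2 = 6(Δ_1 - Δ_0) = 26
Natural end conditions: m_0 = m_2 = 0.
Hence m_0 = 0, m_1 = 13/4, m_2 = 0.
On [3, 4], p(x) = 1 + 23/12·(x - 3) + 13/8·(x - 3)² - 13/24·(x - 3)³.
With (x - 3) = 1/4: p(13/4) = 805/512.

1.5723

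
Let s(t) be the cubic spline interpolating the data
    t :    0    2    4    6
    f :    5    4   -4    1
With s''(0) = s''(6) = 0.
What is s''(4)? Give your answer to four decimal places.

Let m_i = s''(x_i). Step sizes h_i = 2, 2, 2; slopes of the chords Δ_i = (y_(i+1) - y_i)/h_i = -1/2, -4, 5/2.
  2·m_0 + 8·m_1 + 2·m_2 = 6(Δ_1 - Δ_0) = -21
  2·m_1 + 8·m_2 + 2·m_3 = 6(Δ_2 - Δ_1) = 39
Natural end conditions: m_0 = m_3 = 0.
Solving the tridiagonal system: m_0 = 0, m_1 = -41/10, m_2 = 59/10, m_3 = 0.

5.9000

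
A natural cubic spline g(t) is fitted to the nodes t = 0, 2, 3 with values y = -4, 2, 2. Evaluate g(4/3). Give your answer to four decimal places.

Put M_i = g'' at the i-th knot. Here h = (2, 1) and Δ = (3, 0), so the interior equations h_(i-1)·M_(i-1) + 2(h_(i-1)+h_i)·M_i + h_i·M_(i+1) = 6(Δ_i − Δ_(i-1)) read
  2·M_0 + 6·M_1 + 1·M_2 = 6(Δ_1 - Δ_0) = -18
Natural end conditions: M_0 = M_2 = 0.
Hence M_0 = 0, M_1 = -3, M_2 = 0.
On [0, 2], g(t) = -4 + 4·t + 0·t² - 1/4·t³.
With t = 4/3: g(4/3) = 20/27.

0.7407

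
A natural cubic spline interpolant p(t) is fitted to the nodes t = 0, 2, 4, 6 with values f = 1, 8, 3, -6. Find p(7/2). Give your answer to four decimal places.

5.0250

With M_i denoting the second derivative at x_i, h_i = 2, 2, 2, and Δ_i = (y_(i+1) − y_i)/h_i = 7/2, -5/2, -9/2:
  2·M_0 + 8·M_1 + 2·M_2 = 6(Δ_1 - Δ_0) = -36
  2·M_1 + 8·M_2 + 2·M_3 = 6(Δ_2 - Δ_1) = -12
Natural end conditions: M_0 = M_3 = 0.
Solving the tridiagonal system: M_0 = 0, M_1 = -22/5, M_2 = -2/5, M_3 = 0.
On [2, 4], p(t) = 8 + 17/30·(t - 2) - 11/5·(t - 2)² + 1/3·(t - 2)³.
With (t - 2) = 3/2: p(7/2) = 201/40.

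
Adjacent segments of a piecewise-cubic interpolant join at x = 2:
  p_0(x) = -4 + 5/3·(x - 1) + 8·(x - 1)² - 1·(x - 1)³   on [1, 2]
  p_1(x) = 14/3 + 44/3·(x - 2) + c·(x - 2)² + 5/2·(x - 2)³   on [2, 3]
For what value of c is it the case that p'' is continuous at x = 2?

p_0''(x) = 16 - 6·(x - 1), so p_0''(2) = 10. On the right, p_1''(2) = 2c, so c = 5.

5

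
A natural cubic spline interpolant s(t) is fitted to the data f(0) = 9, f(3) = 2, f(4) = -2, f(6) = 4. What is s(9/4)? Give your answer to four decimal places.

4.8182

Let m_i = s''(x_i). Step sizes h_i = 3, 1, 2; slopes of the chords Δ_i = (y_(i+1) - y_i)/h_i = -7/3, -4, 3.
  3·m_0 + 8·m_1 + 1·m_2 = 6(Δ_1 - Δ_0) = -10
  1·m_1 + 6·m_2 + 2·m_3 = 6(Δ_2 - Δ_1) = 42
Natural end conditions: m_0 = m_3 = 0.
Solving: m_0 = 0, m_1 = -102/47, m_2 = 346/47, m_3 = 0.
On [0, 3], s(t) = 9 - 176/141·t + 0·t² - 17/141·t³.
With t = 9/4: s(9/4) = 14493/3008.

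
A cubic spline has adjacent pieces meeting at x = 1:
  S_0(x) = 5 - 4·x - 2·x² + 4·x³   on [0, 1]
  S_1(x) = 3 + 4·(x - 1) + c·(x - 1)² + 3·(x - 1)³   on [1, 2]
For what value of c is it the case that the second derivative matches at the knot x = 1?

S_0''(x) = -4 + 24·x, so S_0''(1) = 20. On the right, S_1''(1) = 2c, so c = 10.

10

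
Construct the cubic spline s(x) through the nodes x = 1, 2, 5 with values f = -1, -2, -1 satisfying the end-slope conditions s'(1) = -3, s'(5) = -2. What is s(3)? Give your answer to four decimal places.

-1.1296

Write M_i for s''(x_i). With h_i = 1, 3 and divided differences Δ_i = -1, 1/3, the continuity of s' gives the tridiagonal system
  1·M_0 + 8·M_1 + 3·M_2 = 6(Δ_1 - Δ_0) = 8
Clamped end conditions give two more equations: 2h_0·M_0 + h_0·M_1 = 6(Δ_0 - s'(1)) = 12 and h_1·M_1 + 2h_1·M_2 = 6(s'(5) - Δ_1) = -14.
Forward elimination and back-substitution give M_0 = 21/4, M_1 = 3/2, M_2 = -37/12.
On [2, 5], s(x) = -2 + 3/8·(x - 2) + 3/4·(x - 2)² - 55/216·(x - 2)³.
With (x - 2) = 1: s(3) = -61/54.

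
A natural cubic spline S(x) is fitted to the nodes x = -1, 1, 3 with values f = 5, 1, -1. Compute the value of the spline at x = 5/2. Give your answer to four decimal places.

With σ_i denoting the second derivative at x_i, h_i = 2, 2, and Δ_i = (y_(i+1) − y_i)/h_i = -2, -1:
  2·σ_0 + 8·σ_1 + 2·σ_2 = 6(Δ_1 - Δ_0) = 6
Natural end conditions: σ_0 = σ_2 = 0.
Solving: σ_0 = 0, σ_1 = 3/4, σ_2 = 0.
On [1, 3], S(x) = 1 - 3/2·(x - 1) + 3/8·(x - 1)² - 1/16·(x - 1)³.
With (x - 1) = 3/2: S(5/2) = -79/128.

-0.6172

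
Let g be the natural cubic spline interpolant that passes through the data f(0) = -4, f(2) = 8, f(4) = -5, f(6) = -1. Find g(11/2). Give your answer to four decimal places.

Write M_i for g''(x_i). With h_i = 2, 2, 2 and divided differences Δ_i = 6, -13/2, 2, the continuity of g' gives the tridiagonal system
  2·M_0 + 8·M_1 + 2·M_2 = 6(Δ_1 - Δ_0) = -75
  2·M_1 + 8·M_2 + 2·M_3 = 6(Δ_2 - Δ_1) = 51
Natural end conditions: M_0 = M_3 = 0.
Solving: M_0 = 0, M_1 = -117/10, M_2 = 93/10, M_3 = 0.
On [4, 6], g(x) = -5 - 21/5·(x - 4) + 93/20·(x - 4)² - 31/40·(x - 4)³.
With (x - 4) = 3/2: g(11/2) = -221/64.

-3.4531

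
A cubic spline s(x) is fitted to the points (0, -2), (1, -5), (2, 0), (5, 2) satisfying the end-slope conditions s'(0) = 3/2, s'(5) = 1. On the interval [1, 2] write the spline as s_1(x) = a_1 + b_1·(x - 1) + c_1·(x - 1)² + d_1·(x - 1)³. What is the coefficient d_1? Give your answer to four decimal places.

-4.4655

Write σ_i for s''(x_i). With h_i = 1, 1, 3 and divided differences Δ_i = -3, 5, 2/3, the continuity of s' gives the tridiagonal system
  1·σ_0 + 4·σ_1 + 1·σ_2 = 6(Δ_1 - Δ_0) = 48
  1·σ_1 + 8·σ_2 + 3·σ_3 = 6(Δ_2 - Δ_1) = -26
Clamped end conditions give two more equations: 2h_0·σ_0 + h_0·σ_1 = 6(Δ_0 - s'(0)) = -27 and h_2·σ_2 + 2h_2·σ_3 = 6(s'(5) - Δ_2) = 2.
Solving: σ_0 = -676/29, σ_1 = 569/29, σ_2 = -208/29, σ_3 = 341/87.
On [1, 2], with s_1(x) = a_1 + b_1·(x - 1) + c_1·(x - 1)² + d_1·(x - 1)³: c_1 = σ_1/2 = 569/58, d_1 = (σ_2 - σ_1)/(6h_1) = -259/58, b_1 = Δ_1 - h_1(2σ_1 + σ_2)/6 = -10/29.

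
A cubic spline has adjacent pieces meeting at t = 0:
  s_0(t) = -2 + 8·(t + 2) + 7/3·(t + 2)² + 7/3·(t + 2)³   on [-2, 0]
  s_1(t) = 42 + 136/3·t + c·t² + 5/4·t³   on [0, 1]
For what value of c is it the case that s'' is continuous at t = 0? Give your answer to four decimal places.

s_0''(t) = 14/3 + 14·(t + 2), so s_0''(0) = 98/3. On the right, s_1''(0) = 2c, so c = 49/3.

16.3333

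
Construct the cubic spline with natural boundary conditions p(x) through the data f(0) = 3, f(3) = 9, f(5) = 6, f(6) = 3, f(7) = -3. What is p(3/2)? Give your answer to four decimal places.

7.1749

Put m_i = p'' at the i-th knot. Here h = (3, 2, 1, 1) and Δ = (2, -3/2, -3, -6), so the interior equations h_(i-1)·m_(i-1) + 2(h_(i-1)+h_i)·m_i + h_i·m_(i+1) = 6(Δ_i − Δ_(i-1)) read
  3·m_0 + 10·m_1 + 2·m_2 = 6(Δ_1 - Δ_0) = -21
  2·m_1 + 6·m_2 + 1·m_3 = 6(Δ_2 - Δ_1) = -9
  1·m_2 + 4·m_3 + 1·m_4 = 6(Δ_3 - Δ_2) = -18
Natural end conditions: m_0 = m_4 = 0.
Hence m_0 = 0, m_1 = -447/214, m_2 = -6/107, m_3 = -480/107, m_4 = 0.
On [0, 3], p(x) = 3 + 1303/428·x + 0·x² - 149/1284·x³.
With x = 3/2: p(3/2) = 24567/3424.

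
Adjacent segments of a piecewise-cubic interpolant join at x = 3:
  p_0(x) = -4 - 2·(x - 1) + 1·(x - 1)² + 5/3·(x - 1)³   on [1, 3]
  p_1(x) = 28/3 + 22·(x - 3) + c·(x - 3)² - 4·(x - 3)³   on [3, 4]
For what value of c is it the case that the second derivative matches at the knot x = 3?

p_0''(x) = 2 + 10·(x - 1), so p_0''(3) = 22. On the right, p_1''(3) = 2c, so c = 11.

11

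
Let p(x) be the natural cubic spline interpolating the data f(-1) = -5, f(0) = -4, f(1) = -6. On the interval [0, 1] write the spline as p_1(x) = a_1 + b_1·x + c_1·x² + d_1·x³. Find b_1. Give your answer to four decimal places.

Let M_i = p''(x_i). Step sizes h_i = 1, 1; slopes of the chords Δ_i = (y_(i+1) - y_i)/h_i = 1, -2.
  1·M_0 + 4·M_1 + 1·M_2 = 6(Δ_1 - Δ_0) = -18
Natural end conditions: M_0 = M_2 = 0.
Hence M_0 = 0, M_1 = -9/2, M_2 = 0.
On [0, 1], with p_1(x) = a_1 + b_1·x + c_1·x² + d_1·x³: c_1 = M_1/2 = -9/4, d_1 = (M_2 - M_1)/(6h_1) = 3/4, b_1 = Δ_1 - h_1(2M_1 + M_2)/6 = -1/2.

-0.5000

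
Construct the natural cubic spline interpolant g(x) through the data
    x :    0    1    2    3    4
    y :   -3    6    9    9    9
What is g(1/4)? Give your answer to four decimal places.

With M_i denoting the second derivative at x_i, h_i = 1, 1, 1, 1, and Δ_i = (y_(i+1) − y_i)/h_i = 9, 3, 0, 0:
  1·M_0 + 4·M_1 + 1·M_2 = 6(Δ_1 - Δ_0) = -36
  1·M_1 + 4·M_2 + 1·M_3 = 6(Δ_2 - Δ_1) = -18
  1·M_2 + 4·M_3 + 1·M_4 = 6(Δ_3 - Δ_2) = 0
Natural end conditions: M_0 = M_4 = 0.
Solving: M_0 = 0, M_1 = -117/14, M_2 = -18/7, M_3 = 9/14, M_4 = 0.
On [0, 1], g(x) = -3 + 291/28·x + 0·x² - 39/28·x³.
With x = 1/4: g(1/4) = -759/1792.

-0.4235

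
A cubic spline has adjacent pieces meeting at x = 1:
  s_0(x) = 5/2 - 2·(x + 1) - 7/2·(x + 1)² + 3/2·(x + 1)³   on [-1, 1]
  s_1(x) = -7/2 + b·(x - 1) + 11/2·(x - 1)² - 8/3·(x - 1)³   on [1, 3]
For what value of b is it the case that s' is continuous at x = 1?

2

s_0'(x) = -2 - 7·(x + 1) + 9/2·(x + 1)², so s_0'(1) = 2. On the right, s_1'(1) = b, so b = 2.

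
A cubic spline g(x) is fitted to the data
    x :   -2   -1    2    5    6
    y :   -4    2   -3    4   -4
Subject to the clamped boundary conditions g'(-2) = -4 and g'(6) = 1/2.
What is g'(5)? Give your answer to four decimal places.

-8.4021

Let M_i = g''(x_i). Step sizes h_i = 1, 3, 3, 1; slopes of the chords Δ_i = (y_(i+1) - y_i)/h_i = 6, -5/3, 7/3, -8.
  1·M_0 + 8·M_1 + 3·M_2 = 6(Δ_1 - Δ_0) = -46
  3·M_1 + 12·M_2 + 3·M_3 = 6(Δ_2 - Δ_1) = 24
  3·M_2 + 8·M_3 + 1·M_4 = 6(Δ_3 - Δ_2) = -62
Clamped end conditions give two more equations: 2h_0·M_0 + h_0·M_1 = 6(Δ_0 - g'(-2)) = 60 and h_3·M_3 + 2h_3·M_4 = 6(g'(6) - Δ_3) = 51.
Hence M_0 = 8863/240, M_1 = -1663/120, M_2 = 149/16, M_3 = -1847/120, M_4 = 7967/240.
On [5, 6], g'(x) = b_3 + 2c_3·(x - 5) + 3d_3·(x - 5)² with b_3 = Δ_3 - h_3(2M_3 + M_4)/6 = -4033/480, c_3 = M_3/2 = -1847/240, d_3 = (M_4 - M_3)/(6h_3) = 3887/480. So g'(5) = -4033/480.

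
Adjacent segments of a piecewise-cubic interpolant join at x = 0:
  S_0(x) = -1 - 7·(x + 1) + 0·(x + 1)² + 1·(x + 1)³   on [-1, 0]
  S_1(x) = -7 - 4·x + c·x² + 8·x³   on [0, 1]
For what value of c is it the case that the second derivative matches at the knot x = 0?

S_0''(x) = 0 + 6·(x + 1), so S_0''(0) = 6. On the right, S_1''(0) = 2c, so c = 3.

3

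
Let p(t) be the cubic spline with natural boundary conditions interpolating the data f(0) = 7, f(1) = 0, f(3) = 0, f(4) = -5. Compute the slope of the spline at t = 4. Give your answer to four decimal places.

With m_i denoting the second derivative at x_i, h_i = 1, 2, 1, and Δ_i = (y_(i+1) − y_i)/h_i = -7, 0, -5:
  1·m_0 + 6·m_1 + 2·m_2 = 6(Δ_1 - Δ_0) = 42
  2·m_1 + 6·m_2 + 1·m_3 = 6(Δ_2 - Δ_1) = -30
Natural end conditions: m_0 = m_3 = 0.
Solving the tridiagonal system: m_0 = 0, m_1 = 39/4, m_2 = -33/4, m_3 = 0.
On [3, 4], p'(t) = b_2 + 2c_2·(t - 3) + 3d_2·(t - 3)² with b_2 = Δ_2 - h_2(2m_2 + m_3)/6 = -9/4, c_2 = m_2/2 = -33/8, d_2 = (m_3 - m_2)/(6h_2) = 11/8. So p'(4) = -51/8.

-6.3750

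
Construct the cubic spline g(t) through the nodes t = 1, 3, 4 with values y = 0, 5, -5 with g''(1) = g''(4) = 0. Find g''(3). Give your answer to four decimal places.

With M_i denoting the second derivative at x_i, h_i = 2, 1, and Δ_i = (y_(i+1) − y_i)/h_i = 5/2, -10:
  2·M_0 + 6·M_1 + 1·M_2 = 6(Δ_1 - Δ_0) = -75
Natural end conditions: M_0 = M_2 = 0.
Solving the tridiagonal system: M_0 = 0, M_1 = -25/2, M_2 = 0.

-12.5000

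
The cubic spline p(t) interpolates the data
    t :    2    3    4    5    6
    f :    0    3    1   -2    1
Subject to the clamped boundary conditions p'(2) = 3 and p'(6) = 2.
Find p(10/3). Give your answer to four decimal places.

With σ_i denoting the second derivative at x_i, h_i = 1, 1, 1, 1, and Δ_i = (y_(i+1) − y_i)/h_i = 3, -2, -3, 3:
  1·σ_0 + 4·σ_1 + 1·σ_2 = 6(Δ_1 - Δ_0) = -30
  1·σ_1 + 4·σ_2 + 1·σ_3 = 6(Δ_2 - Δ_1) = -6
  1·σ_2 + 4·σ_3 + 1·σ_4 = 6(Δ_3 - Δ_2) = 36
Clamped end conditions give two more equations: 2h_0·σ_0 + h_0·σ_1 = 6(Δ_0 - p'(2)) = 0 and h_3·σ_3 + 2h_3·σ_4 = 6(p'(6) - Δ_3) = -6.
Solving the tridiagonal system: σ_0 = 55/14, σ_1 = -55/7, σ_2 = -5/2, σ_3 = 83/7, σ_4 = -125/14.
On [3, 4], p(t) = 3 + 29/28·(t - 3) - 55/14·(t - 3)² + 25/28·(t - 3)³.
With (t - 3) = 1/3: p(10/3) = 556/189.

2.9418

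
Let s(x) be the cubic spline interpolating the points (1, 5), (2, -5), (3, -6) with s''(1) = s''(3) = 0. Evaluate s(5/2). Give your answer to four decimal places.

Write M_i for s''(x_i). With h_i = 1, 1 and divided differences Δ_i = -10, -1, the continuity of s' gives the tridiagonal system
  1·M_0 + 4·M_1 + 1·M_2 = 6(Δ_1 - Δ_0) = 54
Natural end conditions: M_0 = M_2 = 0.
Solving the tridiagonal system: M_0 = 0, M_1 = 27/2, M_2 = 0.
On [2, 3], s(x) = -5 - 11/2·(x - 2) + 27/4·(x - 2)² - 9/4·(x - 2)³.
With (x - 2) = 1/2: s(5/2) = -203/32.

-6.3438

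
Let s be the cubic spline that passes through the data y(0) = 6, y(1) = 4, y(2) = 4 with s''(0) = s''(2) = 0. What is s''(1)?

Put M_i = s'' at the i-th knot. Here h = (1, 1) and Δ = (-2, 0), so the interior equations h_(i-1)·M_(i-1) + 2(h_(i-1)+h_i)·M_i + h_i·M_(i+1) = 6(Δ_i − Δ_(i-1)) read
  1·M_0 + 4·M_1 + 1·M_2 = 6(Δ_1 - Δ_0) = 12
Natural end conditions: M_0 = M_2 = 0.
Solving: M_0 = 0, M_1 = 3, M_2 = 0.

3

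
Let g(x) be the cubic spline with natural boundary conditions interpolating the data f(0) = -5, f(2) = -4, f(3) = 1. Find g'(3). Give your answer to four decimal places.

5.7500

Put m_i = g'' at the i-th knot. Here h = (2, 1) and Δ = (1/2, 5), so the interior equations h_(i-1)·m_(i-1) + 2(h_(i-1)+h_i)·m_i + h_i·m_(i+1) = 6(Δ_i − Δ_(i-1)) read
  2·m_0 + 6·m_1 + 1·m_2 = 6(Δ_1 - Δ_0) = 27
Natural end conditions: m_0 = m_2 = 0.
Solving the tridiagonal system: m_0 = 0, m_1 = 9/2, m_2 = 0.
On [2, 3], g'(x) = b_1 + 2c_1·(x - 2) + 3d_1·(x - 2)² with b_1 = Δ_1 - h_1(2m_1 + m_2)/6 = 7/2, c_1 = m_1/2 = 9/4, d_1 = (m_2 - m_1)/(6h_1) = -3/4. So g'(3) = 23/4.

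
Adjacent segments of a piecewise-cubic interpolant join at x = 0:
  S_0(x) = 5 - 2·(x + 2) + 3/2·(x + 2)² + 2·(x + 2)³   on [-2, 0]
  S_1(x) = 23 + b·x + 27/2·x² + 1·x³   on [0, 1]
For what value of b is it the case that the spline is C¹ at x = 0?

28

S_0'(x) = -2 + 3·(x + 2) + 6·(x + 2)², so S_0'(0) = 28. On the right, S_1'(0) = b, so b = 28.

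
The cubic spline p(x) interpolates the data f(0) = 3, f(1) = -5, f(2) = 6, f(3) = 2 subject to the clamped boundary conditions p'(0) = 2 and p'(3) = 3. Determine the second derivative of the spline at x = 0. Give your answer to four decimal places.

-57.3333

With m_i denoting the second derivative at x_i, h_i = 1, 1, 1, and Δ_i = (y_(i+1) − y_i)/h_i = -8, 11, -4:
  1·m_0 + 4·m_1 + 1·m_2 = 6(Δ_1 - Δ_0) = 114
  1·m_1 + 4·m_2 + 1·m_3 = 6(Δ_2 - Δ_1) = -90
Clamped end conditions give two more equations: 2h_0·m_0 + h_0·m_1 = 6(Δ_0 - p'(0)) = -60 and h_2·m_2 + 2h_2·m_3 = 6(p'(3) - Δ_2) = 42.
Solving the tridiagonal system: m_0 = -172/3, m_1 = 164/3, m_2 = -142/3, m_3 = 134/3.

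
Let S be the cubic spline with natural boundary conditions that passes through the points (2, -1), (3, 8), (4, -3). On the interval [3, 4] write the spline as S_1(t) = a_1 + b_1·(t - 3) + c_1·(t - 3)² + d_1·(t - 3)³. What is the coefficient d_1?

Put M_i = S'' at the i-th knot. Here h = (1, 1) and Δ = (9, -11), so the interior equations h_(i-1)·M_(i-1) + 2(h_(i-1)+h_i)·M_i + h_i·M_(i+1) = 6(Δ_i − Δ_(i-1)) read
  1·M_0 + 4·M_1 + 1·M_2 = 6(Δ_1 - Δ_0) = -120
Natural end conditions: M_0 = M_2 = 0.
Forward elimination and back-substitution give M_0 = 0, M_1 = -30, M_2 = 0.
On [3, 4], with S_1(t) = a_1 + b_1·(t - 3) + c_1·(t - 3)² + d_1·(t - 3)³: c_1 = M_1/2 = -15, d_1 = (M_2 - M_1)/(6h_1) = 5, b_1 = Δ_1 - h_1(2M_1 + M_2)/6 = -1.

5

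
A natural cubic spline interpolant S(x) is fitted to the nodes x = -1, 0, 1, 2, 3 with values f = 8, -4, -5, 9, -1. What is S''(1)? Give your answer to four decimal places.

Let M_i = S''(x_i). Step sizes h_i = 1, 1, 1, 1; slopes of the chords Δ_i = (y_(i+1) - y_i)/h_i = -12, -1, 14, -10.
  1·M_0 + 4·M_1 + 1·M_2 = 6(Δ_1 - Δ_0) = 66
  1·M_1 + 4·M_2 + 1·M_3 = 6(Δ_2 - Δ_1) = 90
  1·M_2 + 4·M_3 + 1·M_4 = 6(Δ_3 - Δ_2) = -144
Natural end conditions: M_0 = M_4 = 0.
Solving the tridiagonal system: M_0 = 0, M_1 = 243/28, M_2 = 219/7, M_3 = -1227/28, M_4 = 0.

31.2857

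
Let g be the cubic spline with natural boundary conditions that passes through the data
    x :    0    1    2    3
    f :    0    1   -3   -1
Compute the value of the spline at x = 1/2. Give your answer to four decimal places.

1.1500

With σ_i denoting the second derivative at x_i, h_i = 1, 1, 1, and Δ_i = (y_(i+1) − y_i)/h_i = 1, -4, 2:
  1·σ_0 + 4·σ_1 + 1·σ_2 = 6(Δ_1 - Δ_0) = -30
  1·σ_1 + 4·σ_2 + 1·σ_3 = 6(Δ_2 - Δ_1) = 36
Natural end conditions: σ_0 = σ_3 = 0.
Forward elimination and back-substitution give σ_0 = 0, σ_1 = -52/5, σ_2 = 58/5, σ_3 = 0.
On [0, 1], g(x) = 0 + 41/15·x + 0·x² - 26/15·x³.
With x = 1/2: g(1/2) = 23/20.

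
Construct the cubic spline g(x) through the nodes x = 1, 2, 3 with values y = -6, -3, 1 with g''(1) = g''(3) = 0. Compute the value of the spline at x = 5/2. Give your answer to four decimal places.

Let σ_i = g''(x_i). Step sizes h_i = 1, 1; slopes of the chords Δ_i = (y_(i+1) - y_i)/h_i = 3, 4.
  1·σ_0 + 4·σ_1 + 1·σ_2 = 6(Δ_1 - Δ_0) = 6
Natural end conditions: σ_0 = σ_2 = 0.
Hence σ_0 = 0, σ_1 = 3/2, σ_2 = 0.
On [2, 3], g(x) = -3 + 7/2·(x - 2) + 3/4·(x - 2)² - 1/4·(x - 2)³.
With (x - 2) = 1/2: g(5/2) = -35/32.

-1.0938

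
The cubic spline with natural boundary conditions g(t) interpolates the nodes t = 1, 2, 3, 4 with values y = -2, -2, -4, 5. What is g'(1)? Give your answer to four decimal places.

With m_i denoting the second derivative at x_i, h_i = 1, 1, 1, and Δ_i = (y_(i+1) − y_i)/h_i = 0, -2, 9:
  1·m_0 + 4·m_1 + 1·m_2 = 6(Δ_1 - Δ_0) = -12
  1·m_1 + 4·m_2 + 1·m_3 = 6(Δ_2 - Δ_1) = 66
Natural end conditions: m_0 = m_3 = 0.
Solving: m_0 = 0, m_1 = -38/5, m_2 = 92/5, m_3 = 0.
On [1, 2], g'(t) = b_0 + 2c_0·(t - 1) + 3d_0·(t - 1)² with b_0 = Δ_0 - h_0(2m_0 + m_1)/6 = 19/15, c_0 = m_0/2 = 0, d_0 = (m_1 - m_0)/(6h_0) = -19/15. So g'(1) = 19/15.

1.2667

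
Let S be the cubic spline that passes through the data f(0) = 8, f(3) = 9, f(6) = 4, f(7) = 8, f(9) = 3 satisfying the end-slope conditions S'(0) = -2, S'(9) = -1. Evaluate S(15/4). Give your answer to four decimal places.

Put m_i = S'' at the i-th knot. Here h = (3, 3, 1, 2) and Δ = (1/3, -5/3, 4, -5/2), so the interior equations h_(i-1)·m_(i-1) + 2(h_(i-1)+h_i)·m_i + h_i·m_(i+1) = 6(Δ_i − Δ_(i-1)) read
  3·m_0 + 12·m_1 + 3·m_2 = 6(Δ_1 - Δ_0) = -12
  3·m_1 + 8·m_2 + 1·m_3 = 6(Δ_2 - Δ_1) = 34
  1·m_2 + 6·m_3 + 2·m_4 = 6(Δ_3 - Δ_2) = -39
Clamped end conditions give two more equations: 2h_0·m_0 + h_0·m_1 = 6(Δ_0 - S'(0)) = 14 and h_3·m_3 + 2h_3·m_4 = 6(S'(9) - Δ_3) = 9.
Solving: m_0 = 685/162, m_1 = -307/81, m_2 = 1123/162, m_3 = -817/81, m_4 = 2363/324.
On [3, 6], S(x) = 9 - 145/108·(x - 3) - 307/162·(x - 3)² + 193/324·(x - 3)³.
With (x - 3) = 3/4: S(15/4) = 5513/768.

7.1784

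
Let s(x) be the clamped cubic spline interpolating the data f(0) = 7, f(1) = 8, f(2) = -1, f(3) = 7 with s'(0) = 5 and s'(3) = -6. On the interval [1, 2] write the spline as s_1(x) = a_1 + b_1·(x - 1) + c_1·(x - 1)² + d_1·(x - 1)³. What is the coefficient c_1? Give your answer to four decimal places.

Write M_i for s''(x_i). With h_i = 1, 1, 1 and divided differences Δ_i = 1, -9, 8, the continuity of s' gives the tridiagonal system
  1·M_0 + 4·M_1 + 1·M_2 = 6(Δ_1 - Δ_0) = -60
  1·M_1 + 4·M_2 + 1·M_3 = 6(Δ_2 - Δ_1) = 102
Clamped end conditions give two more equations: 2h_0·M_0 + h_0·M_1 = 6(Δ_0 - s'(0)) = -24 and h_2·M_2 + 2h_2·M_3 = 6(s'(3) - Δ_2) = -84.
Forward elimination and back-substitution give M_0 = 28/15, M_1 = -416/15, M_2 = 736/15, M_3 = -998/15.
On [1, 2], with s_1(x) = a_1 + b_1·(x - 1) + c_1·(x - 1)² + d_1·(x - 1)³: c_1 = M_1/2 = -208/15, d_1 = (M_2 - M_1)/(6h_1) = 64/5, b_1 = Δ_1 - h_1(2M_1 + M_2)/6 = -119/15.

-13.8667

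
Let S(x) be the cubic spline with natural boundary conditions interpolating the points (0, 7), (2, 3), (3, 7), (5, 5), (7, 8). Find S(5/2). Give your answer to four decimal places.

5.0132

Let m_i = S''(x_i). Step sizes h_i = 2, 1, 2, 2; slopes of the chords Δ_i = (y_(i+1) - y_i)/h_i = -2, 4, -1, 3/2.
  2·m_0 + 6·m_1 + 1·m_2 = 6(Δ_1 - Δ_0) = 36
  1·m_1 + 6·m_2 + 2·m_3 = 6(Δ_2 - Δ_1) = -30
  2·m_2 + 8·m_3 + 2·m_4 = 6(Δ_3 - Δ_2) = 15
Natural end conditions: m_0 = m_4 = 0.
Solving the tridiagonal system: m_0 = 0, m_1 = 927/128, m_2 = -477/64, m_3 = 957/256, m_4 = 0.
On [2, 3], S(x) = 3 + 181/64·(x - 2) + 927/256·(x - 2)² - 627/256·(x - 2)³.
With (x - 2) = 1/2: S(5/2) = 10267/2048.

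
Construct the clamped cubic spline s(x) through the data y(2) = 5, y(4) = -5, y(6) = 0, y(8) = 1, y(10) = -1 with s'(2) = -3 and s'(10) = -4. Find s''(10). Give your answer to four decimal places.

With M_i denoting the second derivative at x_i, h_i = 2, 2, 2, 2, and Δ_i = (y_(i+1) − y_i)/h_i = -5, 5/2, 1/2, -1:
  2·M_0 + 8·M_1 + 2·M_2 = 6(Δ_1 - Δ_0) = 45
  2·M_1 + 8·M_2 + 2·M_3 = 6(Δ_2 - Δ_1) = -12
  2·M_2 + 8·M_3 + 2·M_4 = 6(Δ_3 - Δ_2) = -9
Clamped end conditions give two more equations: 2h_0·M_0 + h_0·M_1 = 6(Δ_0 - s'(2)) = -12 and h_3·M_3 + 2h_3·M_4 = 6(s'(10) - Δ_3) = -18.
Hence M_0 = -403/56, M_1 = 235/28, M_2 = -31/8, M_3 = 31/28, M_4 = -283/56.

-5.0536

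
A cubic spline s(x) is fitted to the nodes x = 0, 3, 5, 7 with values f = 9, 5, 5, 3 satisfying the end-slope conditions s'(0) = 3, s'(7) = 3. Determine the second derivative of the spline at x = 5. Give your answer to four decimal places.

Put M_i = s'' at the i-th knot. Here h = (3, 2, 2) and Δ = (-4/3, 0, -1), so the interior equations h_(i-1)·M_(i-1) + 2(h_(i-1)+h_i)·M_i + h_i·M_(i+1) = 6(Δ_i − Δ_(i-1)) read
  3·M_0 + 10·M_1 + 2·M_2 = 6(Δ_1 - Δ_0) = 8
  2·M_1 + 8·M_2 + 2·M_3 = 6(Δ_2 - Δ_1) = -6
Clamped end conditions give two more equations: 2h_0·M_0 + h_0·M_1 = 6(Δ_0 - s'(0)) = -26 and h_2·M_2 + 2h_2·M_3 = 6(s'(7) - Δ_2) = 24.
Solving: M_0 = -664/111, M_1 = 122/37, M_2 = -130/37, M_3 = 287/37.

-3.5135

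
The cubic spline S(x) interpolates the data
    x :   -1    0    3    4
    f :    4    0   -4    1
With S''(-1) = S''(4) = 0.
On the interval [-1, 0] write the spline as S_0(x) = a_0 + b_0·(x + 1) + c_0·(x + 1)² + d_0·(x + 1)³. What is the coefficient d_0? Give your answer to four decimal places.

With m_i denoting the second derivative at x_i, h_i = 1, 3, 1, and Δ_i = (y_(i+1) − y_i)/h_i = -4, -4/3, 5:
  1·m_0 + 8·m_1 + 3·m_2 = 6(Δ_1 - Δ_0) = 16
  3·m_1 + 8·m_2 + 1·m_3 = 6(Δ_2 - Δ_1) = 38
Natural end conditions: m_0 = m_3 = 0.
Solving: m_0 = 0, m_1 = 14/55, m_2 = 256/55, m_3 = 0.
On [-1, 0], with S_0(x) = a_0 + b_0·(x + 1) + c_0·(x + 1)² + d_0·(x + 1)³: c_0 = m_0/2 = 0, d_0 = (m_1 - m_0)/(6h_0) = 7/165, b_0 = Δ_0 - h_0(2m_0 + m_1)/6 = -667/165.

0.0424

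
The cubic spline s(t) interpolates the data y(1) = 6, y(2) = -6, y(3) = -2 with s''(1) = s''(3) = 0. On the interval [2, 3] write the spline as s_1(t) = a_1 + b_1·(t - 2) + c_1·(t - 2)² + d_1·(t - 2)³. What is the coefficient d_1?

Let m_i = s''(x_i). Step sizes h_i = 1, 1; slopes of the chords Δ_i = (y_(i+1) - y_i)/h_i = -12, 4.
  1·m_0 + 4·m_1 + 1·m_2 = 6(Δ_1 - Δ_0) = 96
Natural end conditions: m_0 = m_2 = 0.
Forward elimination and back-substitution give m_0 = 0, m_1 = 24, m_2 = 0.
On [2, 3], with s_1(t) = a_1 + b_1·(t - 2) + c_1·(t - 2)² + d_1·(t - 2)³: c_1 = m_1/2 = 12, d_1 = (m_2 - m_1)/(6h_1) = -4, b_1 = Δ_1 - h_1(2m_1 + m_2)/6 = -4.

-4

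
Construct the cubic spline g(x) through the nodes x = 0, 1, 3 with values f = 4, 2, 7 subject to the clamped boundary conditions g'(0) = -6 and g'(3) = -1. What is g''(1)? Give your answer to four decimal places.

5.6667

Put m_i = g'' at the i-th knot. Here h = (1, 2) and Δ = (-2, 5/2), so the interior equations h_(i-1)·m_(i-1) + 2(h_(i-1)+h_i)·m_i + h_i·m_(i+1) = 6(Δ_i − Δ_(i-1)) read
  1·m_0 + 6·m_1 + 2·m_2 = 6(Δ_1 - Δ_0) = 27
Clamped end conditions give two more equations: 2h_0·m_0 + h_0·m_1 = 6(Δ_0 - g'(0)) = 24 and h_1·m_1 + 2h_1·m_2 = 6(g'(3) - Δ_1) = -21.
Solving the tridiagonal system: m_0 = 55/6, m_1 = 17/3, m_2 = -97/12.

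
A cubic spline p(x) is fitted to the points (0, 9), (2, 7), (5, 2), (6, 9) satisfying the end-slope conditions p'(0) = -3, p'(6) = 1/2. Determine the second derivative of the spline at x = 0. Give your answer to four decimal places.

Let M_i = p''(x_i). Step sizes h_i = 2, 3, 1; slopes of the chords Δ_i = (y_(i+1) - y_i)/h_i = -1, -5/3, 7.
  2·M_0 + 10·M_1 + 3·M_2 = 6(Δ_1 - Δ_0) = -4
  3·M_1 + 8·M_2 + 1·M_3 = 6(Δ_2 - Δ_1) = 52
Clamped end conditions give two more equations: 2h_0·M_0 + h_0·M_1 = 6(Δ_0 - p'(0)) = 12 and h_2·M_2 + 2h_2·M_3 = 6(p'(6) - Δ_2) = -39.
Solving: M_0 = 427/78, M_1 = -193/39, M_2 = 449/39, M_3 = -985/39.

5.4744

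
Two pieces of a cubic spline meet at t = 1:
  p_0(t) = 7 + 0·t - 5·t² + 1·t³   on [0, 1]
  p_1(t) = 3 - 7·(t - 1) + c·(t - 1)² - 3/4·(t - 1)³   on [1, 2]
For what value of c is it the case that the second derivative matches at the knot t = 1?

-2

p_0''(t) = -10 + 6·t, so p_0''(1) = -4. On the right, p_1''(1) = 2c, so c = -2.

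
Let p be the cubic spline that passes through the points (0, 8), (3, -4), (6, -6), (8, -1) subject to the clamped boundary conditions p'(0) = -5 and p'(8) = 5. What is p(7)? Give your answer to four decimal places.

-4.5395

Put M_i = p'' at the i-th knot. Here h = (3, 3, 2) and Δ = (-4, -2/3, 5/2), so the interior equations h_(i-1)·M_(i-1) + 2(h_(i-1)+h_i)·M_i + h_i·M_(i+1) = 6(Δ_i − Δ_(i-1)) read
  3·M_0 + 12·M_1 + 3·M_2 = 6(Δ_1 - Δ_0) = 20
  3·M_1 + 10·M_2 + 2·M_3 = 6(Δ_2 - Δ_1) = 19
Clamped end conditions give two more equations: 2h_0·M_0 + h_0·M_1 = 6(Δ_0 - p'(0)) = 6 and h_2·M_2 + 2h_2·M_3 = 6(p'(8) - Δ_2) = 15.
Hence M_0 = 35/114, M_1 = 79/57, M_2 = 31/38, M_3 = 127/38.
On [6, 8], p(x) = -6 + 16/19·(x - 6) + 31/76·(x - 6)² + 4/19·(x - 6)³.
With (x - 6) = 1: p(7) = -345/76.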